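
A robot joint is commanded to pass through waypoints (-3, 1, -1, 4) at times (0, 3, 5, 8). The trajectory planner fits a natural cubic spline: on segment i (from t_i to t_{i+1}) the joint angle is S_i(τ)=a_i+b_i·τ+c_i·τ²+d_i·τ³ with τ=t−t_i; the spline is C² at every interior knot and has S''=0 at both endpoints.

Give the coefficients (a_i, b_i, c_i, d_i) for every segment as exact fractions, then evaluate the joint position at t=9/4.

  seg 0: a=-3 b=107/48 c=0 d=-43/432
  seg 1: a=1 b=-11/24 c=-43/48 d=5/16
  seg 2: a=-1 b=-7/24 c=47/48 d=-47/432
S(9/4) = 903/1024

Δ: Δ0=4/3, Δ1=-1, Δ2=5/3
row 1: diag=10, rhs=-14; c'=1/5, d'=-7/5
row 2: denom=10−2·1/5=48/5; d'=(16−2·-7/5)/(48/5)=47/24
back: M2=47/24
back: M1=-7/5−1/5·47/24=-43/24
M: M0=0, M1=-43/24, M2=47/24, M3=0
seg 0: a=-3, c=M0/2=0, d=(M1−M0)/(6·3)=-43/432, b=Δ0−h0·(2M0+M1)/6=107/48
seg 1: a=1, c=M1/2=-43/48, d=(M2−M1)/(6·2)=5/16, b=Δ1−h1·(2M1+M2)/6=-11/24
seg 2: a=-1, c=M2/2=47/48, d=(M3−M2)/(6·3)=-47/432, b=Δ2−h2·(2M2+M3)/6=-7/24
t_q=9/4 → seg 0, τ=9/4; S=-3+107/48·τ+0·τ²+-43/432·τ³=903/1024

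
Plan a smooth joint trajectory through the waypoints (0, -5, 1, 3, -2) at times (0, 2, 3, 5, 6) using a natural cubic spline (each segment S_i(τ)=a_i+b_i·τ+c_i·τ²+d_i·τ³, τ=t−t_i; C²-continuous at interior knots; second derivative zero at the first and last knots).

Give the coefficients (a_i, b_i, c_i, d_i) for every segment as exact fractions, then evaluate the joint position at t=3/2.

Δ: Δ0=-5/2, Δ1=6, Δ2=1, Δ3=-5
row 1: diag=6, rhs=51; c'=1/6, d'=17/2
row 2: denom=6−1·1/6=35/6; d'=(-30−1·17/2)/(35/6)=-33/5
row 3: denom=6−2·12/35=186/35; d'=(-36−2·-33/5)/(186/35)=-133/31
back: M3=-133/31
back: M2=-33/5−12/35·-133/31=-159/31
back: M1=17/2−1/6·-159/31=290/31
M: M0=0, M1=290/31, M2=-159/31, M3=-133/31, M4=0
seg 0: a=0, c=M0/2=0, d=(M1−M0)/(6·2)=145/186, b=Δ0−h0·(2M0+M1)/6=-1045/186
seg 1: a=-5, c=M1/2=145/31, d=(M2−M1)/(6·1)=-449/186, b=Δ1−h1·(2M1+M2)/6=695/186
seg 2: a=1, c=M2/2=-159/62, d=(M3−M2)/(6·2)=13/186, b=Δ2−h2·(2M2+M3)/6=544/93
seg 3: a=3, c=M3/2=-133/62, d=(M4−M3)/(6·1)=133/186, b=Δ3−h3·(2M3+M4)/6=-332/93
t_q=3/2 → seg 0, τ=3/2; S=0+-1045/186·τ+0·τ²+145/186·τ³=-2875/496

  seg 0: a=0 b=-1045/186 c=0 d=145/186
  seg 1: a=-5 b=695/186 c=145/31 d=-449/186
  seg 2: a=1 b=544/93 c=-159/62 d=13/186
  seg 3: a=3 b=-332/93 c=-133/62 d=133/186
S(3/2) = -2875/496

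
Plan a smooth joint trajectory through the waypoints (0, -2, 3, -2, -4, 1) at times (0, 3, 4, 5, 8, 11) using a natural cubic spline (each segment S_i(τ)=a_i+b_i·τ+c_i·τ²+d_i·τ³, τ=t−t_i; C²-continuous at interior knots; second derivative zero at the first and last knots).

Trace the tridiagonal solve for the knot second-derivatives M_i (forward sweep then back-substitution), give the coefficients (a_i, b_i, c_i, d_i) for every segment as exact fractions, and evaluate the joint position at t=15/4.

  seg 0: a=0 b=-3397/867 c=0 d=2819/7803
  seg 1: a=-2 b=5060/867 c=2819/867 d=-3544/867
  seg 2: a=3 b=22/289 c=-7813/867 d=3412/867
  seg 3: a=-2 b=-5324/867 c=2423/867 d=-841/2601
  seg 4: a=-4 b=1645/867 c=-100/867 d=100/7803
S(15/4) = 675/272

Δ: Δ0=-2/3, Δ1=5, Δ2=-5, Δ3=-2/3, Δ4=5/3
row 1: diag=8, rhs=34; c'=1/8, d'=17/4
row 2: denom=4−1·1/8=31/8; d'=(-60−1·17/4)/(31/8)=-514/31
row 3: denom=8−1·8/31=240/31; d'=(26−1·-514/31)/(240/31)=11/2
row 4: denom=12−3·31/80=867/80; d'=(14−3·11/2)/(867/80)=-200/867
back: M4=-200/867
back: M3=11/2−31/80·-200/867=4846/867
back: M2=-514/31−8/31·4846/867=-15626/867
back: M1=17/4−1/8·-15626/867=5638/867
M: M0=0, M1=5638/867, M2=-15626/867, M3=4846/867, M4=-200/867, M5=0
seg 0: a=0, c=M0/2=0, d=(M1−M0)/(6·3)=2819/7803, b=Δ0−h0·(2M0+M1)/6=-3397/867
seg 1: a=-2, c=M1/2=2819/867, d=(M2−M1)/(6·1)=-3544/867, b=Δ1−h1·(2M1+M2)/6=5060/867
seg 2: a=3, c=M2/2=-7813/867, d=(M3−M2)/(6·1)=3412/867, b=Δ2−h2·(2M2+M3)/6=22/289
seg 3: a=-2, c=M3/2=2423/867, d=(M4−M3)/(6·3)=-841/2601, b=Δ3−h3·(2M3+M4)/6=-5324/867
seg 4: a=-4, c=M4/2=-100/867, d=(M5−M4)/(6·3)=100/7803, b=Δ4−h4·(2M4+M5)/6=1645/867
t_q=15/4 → seg 1, τ=3/4; S=-2+5060/867·τ+2819/867·τ²+-3544/867·τ³=675/272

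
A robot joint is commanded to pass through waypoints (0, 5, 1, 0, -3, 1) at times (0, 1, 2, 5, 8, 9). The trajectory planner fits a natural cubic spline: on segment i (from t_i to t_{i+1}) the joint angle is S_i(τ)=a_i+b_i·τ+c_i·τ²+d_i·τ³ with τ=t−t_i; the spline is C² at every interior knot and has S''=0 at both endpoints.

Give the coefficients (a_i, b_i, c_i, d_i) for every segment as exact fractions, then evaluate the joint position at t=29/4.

  seg 0: a=0 b=18041/2409 c=0 d=-5996/2409
  seg 1: a=5 b=53/2409 c=-5996/803 d=8299/2409
  seg 2: a=1 b=-11026/2409 c=2303/803 d=-10504/21681
  seg 3: a=0 b=-1084/2409 c=-3595/2409 d=860/1971
  seg 4: a=-3 b=5726/2409 c=1955/803 d=-1955/2409
S(29/4) = -23109/6424

Δ: Δ0=5, Δ1=-4, Δ2=-1/3, Δ3=-1, Δ4=4
row 1: diag=4, rhs=-54; c'=1/4, d'=-27/2
row 2: denom=8−1·1/4=31/4; d'=(22−1·-27/2)/(31/4)=142/31
row 3: denom=12−3·12/31=336/31; d'=(-4−3·142/31)/(336/31)=-275/168
row 4: denom=8−3·31/112=803/112; d'=(30−3·-275/168)/(803/112)=3910/803
back: M4=3910/803
back: M3=-275/168−31/112·3910/803=-7190/2409
back: M2=142/31−12/31·-7190/2409=4606/803
back: M1=-27/2−1/4·4606/803=-11992/803
M: M0=0, M1=-11992/803, M2=4606/803, M3=-7190/2409, M4=3910/803, M5=0
seg 0: a=0, c=M0/2=0, d=(M1−M0)/(6·1)=-5996/2409, b=Δ0−h0·(2M0+M1)/6=18041/2409
seg 1: a=5, c=M1/2=-5996/803, d=(M2−M1)/(6·1)=8299/2409, b=Δ1−h1·(2M1+M2)/6=53/2409
seg 2: a=1, c=M2/2=2303/803, d=(M3−M2)/(6·3)=-10504/21681, b=Δ2−h2·(2M2+M3)/6=-11026/2409
seg 3: a=0, c=M3/2=-3595/2409, d=(M4−M3)/(6·3)=860/1971, b=Δ3−h3·(2M3+M4)/6=-1084/2409
seg 4: a=-3, c=M4/2=1955/803, d=(M5−M4)/(6·1)=-1955/2409, b=Δ4−h4·(2M4+M5)/6=5726/2409
t_q=29/4 → seg 3, τ=9/4; S=0+-1084/2409·τ+-3595/2409·τ²+860/1971·τ³=-23109/6424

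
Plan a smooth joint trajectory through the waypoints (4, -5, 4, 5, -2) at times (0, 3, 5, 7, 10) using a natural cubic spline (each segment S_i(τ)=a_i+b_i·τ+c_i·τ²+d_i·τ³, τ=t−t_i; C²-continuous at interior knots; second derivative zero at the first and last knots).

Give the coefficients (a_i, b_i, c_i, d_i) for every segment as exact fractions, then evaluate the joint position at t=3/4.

Δ: Δ0=-3, Δ1=9/2, Δ2=1/2, Δ3=-7/3
row 1: diag=10, rhs=45; c'=1/5, d'=9/2
row 2: denom=8−2·1/5=38/5; d'=(-24−2·9/2)/(38/5)=-165/38
row 3: denom=10−2·5/19=180/19; d'=(-17−2·-165/38)/(180/19)=-79/90
back: M3=-79/90
back: M2=-165/38−5/19·-79/90=-37/9
back: M1=9/2−1/5·-37/9=479/90
M: M0=0, M1=479/90, M2=-37/9, M3=-79/90, M4=0
seg 0: a=4, c=M0/2=0, d=(M1−M0)/(6·3)=479/1620, b=Δ0−h0·(2M0+M1)/6=-1019/180
seg 1: a=-5, c=M1/2=479/180, d=(M2−M1)/(6·2)=-283/360, b=Δ1−h1·(2M1+M2)/6=209/90
seg 2: a=4, c=M2/2=-37/18, d=(M3−M2)/(6·2)=97/360, b=Δ2−h2·(2M2+M3)/6=53/15
seg 3: a=5, c=M3/2=-79/180, d=(M4−M3)/(6·3)=79/1620, b=Δ3−h3·(2M3+M4)/6=-131/90
t_q=3/4 → seg 0, τ=3/4; S=4+-1019/180·τ+0·τ²+479/1620·τ³=-31/256

  seg 0: a=4 b=-1019/180 c=0 d=479/1620
  seg 1: a=-5 b=209/90 c=479/180 d=-283/360
  seg 2: a=4 b=53/15 c=-37/18 d=97/360
  seg 3: a=5 b=-131/90 c=-79/180 d=79/1620
S(3/4) = -31/256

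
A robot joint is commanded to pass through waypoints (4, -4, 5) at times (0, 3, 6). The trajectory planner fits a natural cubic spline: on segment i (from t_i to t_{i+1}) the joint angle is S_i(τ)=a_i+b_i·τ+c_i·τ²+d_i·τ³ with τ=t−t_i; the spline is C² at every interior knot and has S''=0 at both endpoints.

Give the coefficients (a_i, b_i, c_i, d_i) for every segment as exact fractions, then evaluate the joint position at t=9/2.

Δ: Δ0=-8/3, Δ1=3
row 1: diag=12, rhs=34; c'=1/4, d'=17/6
back: M1=17/6
M: M0=0, M1=17/6, M2=0
seg 0: a=4, c=M0/2=0, d=(M1−M0)/(6·3)=17/108, b=Δ0−h0·(2M0+M1)/6=-49/12
seg 1: a=-4, c=M1/2=17/12, d=(M2−M1)/(6·3)=-17/108, b=Δ1−h1·(2M1+M2)/6=1/6
t_q=9/2 → seg 1, τ=3/2; S=-4+1/6·τ+17/12·τ²+-17/108·τ³=-35/32

  seg 0: a=4 b=-49/12 c=0 d=17/108
  seg 1: a=-4 b=1/6 c=17/12 d=-17/108
S(9/2) = -35/32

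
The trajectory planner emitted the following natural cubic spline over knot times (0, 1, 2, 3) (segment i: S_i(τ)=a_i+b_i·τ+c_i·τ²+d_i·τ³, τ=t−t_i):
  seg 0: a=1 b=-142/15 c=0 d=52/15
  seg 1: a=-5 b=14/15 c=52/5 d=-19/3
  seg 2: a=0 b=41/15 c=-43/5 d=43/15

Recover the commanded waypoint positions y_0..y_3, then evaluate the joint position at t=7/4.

y_0 = S_0(0) = a_0 = 1
y_1 = S_1(0) = a_1 = -5
y_2 = S_2(0) = a_2 = 0
y_3 = S_2(1) = -3
t_q=7/4 is in segment 1 (τ=3/4); S_1(τ)=-359/320

y_0=1 y_1=-5 y_2=0 y_3=-3
S(7/4) = -359/320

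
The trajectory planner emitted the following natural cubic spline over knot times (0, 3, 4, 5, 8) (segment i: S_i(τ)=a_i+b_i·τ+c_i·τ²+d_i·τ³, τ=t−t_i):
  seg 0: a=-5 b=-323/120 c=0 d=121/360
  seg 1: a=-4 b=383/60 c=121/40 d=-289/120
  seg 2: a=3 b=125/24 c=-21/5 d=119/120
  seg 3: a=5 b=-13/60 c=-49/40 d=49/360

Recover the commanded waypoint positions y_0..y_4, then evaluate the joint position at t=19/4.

y_0 = S_0(0) = a_0 = -5
y_1 = S_1(0) = a_1 = -4
y_2 = S_2(0) = a_2 = 3
y_3 = S_3(0) = a_3 = 5
y_4 = S_3(3) = -3
t_q=19/4 is in segment 2 (τ=3/4); S_2(τ)=12703/2560

y_0=-5 y_1=-4 y_2=3 y_3=5 y_4=-3
S(19/4) = 12703/2560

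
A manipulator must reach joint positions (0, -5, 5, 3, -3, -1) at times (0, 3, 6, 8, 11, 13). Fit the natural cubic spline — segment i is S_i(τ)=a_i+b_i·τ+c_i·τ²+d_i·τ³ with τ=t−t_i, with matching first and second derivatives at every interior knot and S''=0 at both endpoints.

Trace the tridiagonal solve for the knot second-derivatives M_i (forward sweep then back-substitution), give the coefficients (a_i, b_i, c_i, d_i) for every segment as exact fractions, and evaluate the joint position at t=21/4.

  seg 0: a=0 b=-3588/1069 c=0 d=5419/28863
  seg 1: a=-5 b=1831/1069 c=5419/3207 d=-11060/28863
  seg 2: a=5 b=1609/1069 c=-5641/3207 d=812/3207
  seg 3: a=3 b=-7993/3207 c=-769/3207 d=3886/28863
  seg 4: a=-3 b=-949/3207 c=1039/1069 d=-1039/6414
S(21/4) = 26027/8552

Δ: Δ0=-5/3, Δ1=10/3, Δ2=-1, Δ3=-2, Δ4=1
row 1: diag=12, rhs=30; c'=1/4, d'=5/2
row 2: denom=10−3·1/4=37/4; d'=(-26−3·5/2)/(37/4)=-134/37
row 3: denom=10−2·8/37=354/37; d'=(-6−2·-134/37)/(354/37)=23/177
row 4: denom=10−3·37/118=1069/118; d'=(18−3·23/177)/(1069/118)=2078/1069
back: M4=2078/1069
back: M3=23/177−37/118·2078/1069=-1538/3207
back: M2=-134/37−8/37·-1538/3207=-11282/3207
back: M1=5/2−1/4·-11282/3207=10838/3207
M: M0=0, M1=10838/3207, M2=-11282/3207, M3=-1538/3207, M4=2078/1069, M5=0
seg 0: a=0, c=M0/2=0, d=(M1−M0)/(6·3)=5419/28863, b=Δ0−h0·(2M0+M1)/6=-3588/1069
seg 1: a=-5, c=M1/2=5419/3207, d=(M2−M1)/(6·3)=-11060/28863, b=Δ1−h1·(2M1+M2)/6=1831/1069
seg 2: a=5, c=M2/2=-5641/3207, d=(M3−M2)/(6·2)=812/3207, b=Δ2−h2·(2M2+M3)/6=1609/1069
seg 3: a=3, c=M3/2=-769/3207, d=(M4−M3)/(6·3)=3886/28863, b=Δ3−h3·(2M3+M4)/6=-7993/3207
seg 4: a=-3, c=M4/2=1039/1069, d=(M5−M4)/(6·2)=-1039/6414, b=Δ4−h4·(2M4+M5)/6=-949/3207
t_q=21/4 → seg 1, τ=9/4; S=-5+1831/1069·τ+5419/3207·τ²+-11060/28863·τ³=26027/8552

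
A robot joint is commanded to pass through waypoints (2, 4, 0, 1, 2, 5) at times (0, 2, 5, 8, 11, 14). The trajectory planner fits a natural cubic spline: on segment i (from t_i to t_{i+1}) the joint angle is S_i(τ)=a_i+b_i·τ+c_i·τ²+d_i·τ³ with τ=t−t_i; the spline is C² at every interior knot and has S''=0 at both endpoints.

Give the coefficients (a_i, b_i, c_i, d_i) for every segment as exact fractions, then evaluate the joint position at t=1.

  seg 0: a=2 b=2483/1545 c=0 d=-469/3090
  seg 1: a=4 b=-331/1545 c=-469/515 d=2492/13905
  seg 2: a=0 b=-1297/1545 c=217/309 d=-481/4635
  seg 3: a=1 b=884/1545 c=-358/1545 d=47/927
  seg 4: a=2 b=851/1545 c=347/1545 d=-347/13905
S(1) = 3559/1030

Δ: Δ0=1, Δ1=-4/3, Δ2=1/3, Δ3=1/3, Δ4=1
row 1: diag=10, rhs=-14; c'=3/10, d'=-7/5
row 2: denom=12−3·3/10=111/10; d'=(10−3·-7/5)/(111/10)=142/111
row 3: denom=12−3·10/37=414/37; d'=(0−3·142/111)/(414/37)=-71/207
row 4: denom=12−3·37/138=515/46; d'=(4−3·-71/207)/(515/46)=694/1545
back: M4=694/1545
back: M3=-71/207−37/138·694/1545=-716/1545
back: M2=142/111−10/37·-716/1545=434/309
back: M1=-7/5−3/10·434/309=-938/515
M: M0=0, M1=-938/515, M2=434/309, M3=-716/1545, M4=694/1545, M5=0
seg 0: a=2, c=M0/2=0, d=(M1−M0)/(6·2)=-469/3090, b=Δ0−h0·(2M0+M1)/6=2483/1545
seg 1: a=4, c=M1/2=-469/515, d=(M2−M1)/(6·3)=2492/13905, b=Δ1−h1·(2M1+M2)/6=-331/1545
seg 2: a=0, c=M2/2=217/309, d=(M3−M2)/(6·3)=-481/4635, b=Δ2−h2·(2M2+M3)/6=-1297/1545
seg 3: a=1, c=M3/2=-358/1545, d=(M4−M3)/(6·3)=47/927, b=Δ3−h3·(2M3+M4)/6=884/1545
seg 4: a=2, c=M4/2=347/1545, d=(M5−M4)/(6·3)=-347/13905, b=Δ4−h4·(2M4+M5)/6=851/1545
t_q=1 → seg 0, τ=1; S=2+2483/1545·τ+0·τ²+-469/3090·τ³=3559/1030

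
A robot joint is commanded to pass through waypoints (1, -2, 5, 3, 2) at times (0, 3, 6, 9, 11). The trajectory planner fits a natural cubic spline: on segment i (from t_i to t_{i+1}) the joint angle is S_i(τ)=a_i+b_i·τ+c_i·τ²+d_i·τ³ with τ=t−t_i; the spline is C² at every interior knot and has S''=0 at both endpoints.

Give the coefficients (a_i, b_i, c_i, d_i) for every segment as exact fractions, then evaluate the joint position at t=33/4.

  seg 0: a=1 b=-1751/828 c=0 d=923/7452
  seg 1: a=-2 b=509/414 c=923/828 d=-1855/7452
  seg 2: a=5 b=991/828 c=-233/207 d=1253/7452
  seg 3: a=3 b=-421/414 c=107/276 d=-107/1656
S(33/4) = 23021/5888

Δ: Δ0=-1, Δ1=7/3, Δ2=-2/3, Δ3=-1/2
row 1: diag=12, rhs=20; c'=1/4, d'=5/3
row 2: denom=12−3·1/4=45/4; d'=(-18−3·5/3)/(45/4)=-92/45
row 3: denom=10−3·4/15=46/5; d'=(1−3·-92/45)/(46/5)=107/138
back: M3=107/138
back: M2=-92/45−4/15·107/138=-466/207
back: M1=5/3−1/4·-466/207=923/414
M: M0=0, M1=923/414, M2=-466/207, M3=107/138, M4=0
seg 0: a=1, c=M0/2=0, d=(M1−M0)/(6·3)=923/7452, b=Δ0−h0·(2M0+M1)/6=-1751/828
seg 1: a=-2, c=M1/2=923/828, d=(M2−M1)/(6·3)=-1855/7452, b=Δ1−h1·(2M1+M2)/6=509/414
seg 2: a=5, c=M2/2=-233/207, d=(M3−M2)/(6·3)=1253/7452, b=Δ2−h2·(2M2+M3)/6=991/828
seg 3: a=3, c=M3/2=107/276, d=(M4−M3)/(6·2)=-107/1656, b=Δ3−h3·(2M3+M4)/6=-421/414
t_q=33/4 → seg 2, τ=9/4; S=5+991/828·τ+-233/207·τ²+1253/7452·τ³=23021/5888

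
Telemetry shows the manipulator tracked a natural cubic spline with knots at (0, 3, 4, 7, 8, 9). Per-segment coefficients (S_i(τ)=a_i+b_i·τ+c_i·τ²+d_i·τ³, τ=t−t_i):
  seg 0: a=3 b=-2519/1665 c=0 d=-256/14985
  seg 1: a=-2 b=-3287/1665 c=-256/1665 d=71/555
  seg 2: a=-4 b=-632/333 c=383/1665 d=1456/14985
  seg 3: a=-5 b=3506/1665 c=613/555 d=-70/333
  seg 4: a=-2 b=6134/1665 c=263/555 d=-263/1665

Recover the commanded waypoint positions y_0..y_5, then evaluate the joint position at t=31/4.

y_0=3 y_1=-2 y_2=-4 y_3=-5 y_4=-2 y_5=2
S(31/4) = -51293/17760

y_0 = S_0(0) = a_0 = 3
y_1 = S_1(0) = a_1 = -2
y_2 = S_2(0) = a_2 = -4
y_3 = S_3(0) = a_3 = -5
y_4 = S_4(0) = a_4 = -2
y_5 = S_4(1) = 2
t_q=31/4 is in segment 3 (τ=3/4); S_3(τ)=-51293/17760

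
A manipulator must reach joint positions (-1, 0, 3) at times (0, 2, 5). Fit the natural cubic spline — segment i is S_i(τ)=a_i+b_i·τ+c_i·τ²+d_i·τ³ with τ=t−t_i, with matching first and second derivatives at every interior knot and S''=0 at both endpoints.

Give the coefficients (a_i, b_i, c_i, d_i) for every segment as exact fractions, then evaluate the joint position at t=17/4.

Δ: Δ0=1/2, Δ1=1
row 1: diag=10, rhs=3; c'=3/10, d'=3/10
back: M1=3/10
M: M0=0, M1=3/10, M2=0
seg 0: a=-1, c=M0/2=0, d=(M1−M0)/(6·2)=1/40, b=Δ0−h0·(2M0+M1)/6=2/5
seg 1: a=0, c=M1/2=3/20, d=(M2−M1)/(6·3)=-1/60, b=Δ1−h1·(2M1+M2)/6=7/10
t_q=17/4 → seg 1, τ=9/4; S=0+7/10·τ+3/20·τ²+-1/60·τ³=549/256

  seg 0: a=-1 b=2/5 c=0 d=1/40
  seg 1: a=0 b=7/10 c=3/20 d=-1/60
S(17/4) = 549/256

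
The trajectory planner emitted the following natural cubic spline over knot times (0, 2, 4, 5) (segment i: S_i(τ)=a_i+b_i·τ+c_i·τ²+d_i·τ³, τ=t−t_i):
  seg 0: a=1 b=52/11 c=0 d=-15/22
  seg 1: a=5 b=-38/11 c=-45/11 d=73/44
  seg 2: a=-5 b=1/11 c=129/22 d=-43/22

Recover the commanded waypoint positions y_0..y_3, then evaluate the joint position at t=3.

y_0 = S_0(0) = a_0 = 1
y_1 = S_1(0) = a_1 = 5
y_2 = S_2(0) = a_2 = -5
y_3 = S_2(1) = -1
t_q=3 is in segment 1 (τ=1); S_1(τ)=-39/44

y_0=1 y_1=5 y_2=-5 y_3=-1
S(3) = -39/44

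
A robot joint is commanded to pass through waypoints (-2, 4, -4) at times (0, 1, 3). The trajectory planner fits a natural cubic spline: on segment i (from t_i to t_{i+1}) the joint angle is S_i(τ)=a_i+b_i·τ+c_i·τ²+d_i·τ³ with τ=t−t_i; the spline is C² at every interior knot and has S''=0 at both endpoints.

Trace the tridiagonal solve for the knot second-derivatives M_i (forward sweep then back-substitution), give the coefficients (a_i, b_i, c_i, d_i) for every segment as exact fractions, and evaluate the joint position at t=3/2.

  seg 0: a=-2 b=23/3 c=0 d=-5/3
  seg 1: a=4 b=8/3 c=-5 d=5/6
S(3/2) = 67/16

Δ: Δ0=6, Δ1=-4
row 1: diag=6, rhs=-60; c'=1/3, d'=-10
back: M1=-10
M: M0=0, M1=-10, M2=0
seg 0: a=-2, c=M0/2=0, d=(M1−M0)/(6·1)=-5/3, b=Δ0−h0·(2M0+M1)/6=23/3
seg 1: a=4, c=M1/2=-5, d=(M2−M1)/(6·2)=5/6, b=Δ1−h1·(2M1+M2)/6=8/3
t_q=3/2 → seg 1, τ=1/2; S=4+8/3·τ+-5·τ²+5/6·τ³=67/16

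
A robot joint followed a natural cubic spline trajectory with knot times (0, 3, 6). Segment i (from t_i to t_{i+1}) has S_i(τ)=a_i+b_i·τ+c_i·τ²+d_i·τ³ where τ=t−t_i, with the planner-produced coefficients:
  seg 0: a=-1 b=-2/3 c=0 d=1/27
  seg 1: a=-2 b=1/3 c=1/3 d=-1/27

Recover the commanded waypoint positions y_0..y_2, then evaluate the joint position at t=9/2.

y_0=-1 y_1=-2 y_2=1
S(9/2) = -7/8

y_0 = S_0(0) = a_0 = -1
y_1 = S_1(0) = a_1 = -2
y_2 = S_1(3) = 1
t_q=9/2 is in segment 1 (τ=3/2); S_1(τ)=-7/8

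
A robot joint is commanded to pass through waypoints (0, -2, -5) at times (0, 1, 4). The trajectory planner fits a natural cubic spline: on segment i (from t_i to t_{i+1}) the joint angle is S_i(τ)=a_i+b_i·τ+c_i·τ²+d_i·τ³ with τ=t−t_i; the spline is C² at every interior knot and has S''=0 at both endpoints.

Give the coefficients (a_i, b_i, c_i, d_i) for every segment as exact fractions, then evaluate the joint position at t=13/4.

Δ: Δ0=-2, Δ1=-1
row 1: diag=8, rhs=6; c'=3/8, d'=3/4
back: M1=3/4
M: M0=0, M1=3/4, M2=0
seg 0: a=0, c=M0/2=0, d=(M1−M0)/(6·1)=1/8, b=Δ0−h0·(2M0+M1)/6=-17/8
seg 1: a=-2, c=M1/2=3/8, d=(M2−M1)/(6·3)=-1/24, b=Δ1−h1·(2M1+M2)/6=-7/4
t_q=13/4 → seg 1, τ=9/4; S=-2+-7/4·τ+3/8·τ²+-1/24·τ³=-2311/512

  seg 0: a=0 b=-17/8 c=0 d=1/8
  seg 1: a=-2 b=-7/4 c=3/8 d=-1/24
S(13/4) = -2311/512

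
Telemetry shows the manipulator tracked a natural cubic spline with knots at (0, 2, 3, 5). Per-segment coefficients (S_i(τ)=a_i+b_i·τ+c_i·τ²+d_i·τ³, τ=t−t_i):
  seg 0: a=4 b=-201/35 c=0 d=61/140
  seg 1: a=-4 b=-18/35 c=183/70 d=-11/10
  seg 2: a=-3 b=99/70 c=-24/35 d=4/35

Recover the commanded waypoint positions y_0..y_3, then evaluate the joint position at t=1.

y_0=4 y_1=-4 y_2=-3 y_3=-2
S(1) = -183/140

y_0 = S_0(0) = a_0 = 4
y_1 = S_1(0) = a_1 = -4
y_2 = S_2(0) = a_2 = -3
y_3 = S_2(2) = -2
t_q=1 is in segment 0 (τ=1); S_0(τ)=-183/140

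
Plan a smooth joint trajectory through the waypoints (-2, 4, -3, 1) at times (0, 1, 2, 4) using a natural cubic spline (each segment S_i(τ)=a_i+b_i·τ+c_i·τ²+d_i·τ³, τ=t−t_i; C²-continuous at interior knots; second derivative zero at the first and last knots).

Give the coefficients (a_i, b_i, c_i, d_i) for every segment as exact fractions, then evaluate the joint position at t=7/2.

Δ: Δ0=6, Δ1=-7, Δ2=2
row 1: diag=4, rhs=-78; c'=1/4, d'=-39/2
row 2: denom=6−1·1/4=23/4; d'=(54−1·-39/2)/(23/4)=294/23
back: M2=294/23
back: M1=-39/2−1/4·294/23=-522/23
M: M0=0, M1=-522/23, M2=294/23, M3=0
seg 0: a=-2, c=M0/2=0, d=(M1−M0)/(6·1)=-87/23, b=Δ0−h0·(2M0+M1)/6=225/23
seg 1: a=4, c=M1/2=-261/23, d=(M2−M1)/(6·1)=136/23, b=Δ1−h1·(2M1+M2)/6=-36/23
seg 2: a=-3, c=M2/2=147/23, d=(M3−M2)/(6·2)=-49/46, b=Δ2−h2·(2M2+M3)/6=-150/23
t_q=7/2 → seg 2, τ=3/2; S=-3+-150/23·τ+147/23·τ²+-49/46·τ³=-735/368

  seg 0: a=-2 b=225/23 c=0 d=-87/23
  seg 1: a=4 b=-36/23 c=-261/23 d=136/23
  seg 2: a=-3 b=-150/23 c=147/23 d=-49/46
S(7/2) = -735/368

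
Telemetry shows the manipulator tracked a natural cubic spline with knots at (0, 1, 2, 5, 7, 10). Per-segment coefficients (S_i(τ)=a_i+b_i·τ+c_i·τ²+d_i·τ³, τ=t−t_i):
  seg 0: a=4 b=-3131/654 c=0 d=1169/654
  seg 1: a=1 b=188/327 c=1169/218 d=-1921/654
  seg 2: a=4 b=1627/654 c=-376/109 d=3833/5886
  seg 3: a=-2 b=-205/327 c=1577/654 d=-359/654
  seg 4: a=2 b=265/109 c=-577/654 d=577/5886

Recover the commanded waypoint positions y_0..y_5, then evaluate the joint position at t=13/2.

y_0=4 y_1=1 y_2=4 y_3=-2 y_4=2 y_5=4
S(13/2) = 1103/1744

y_0 = S_0(0) = a_0 = 4
y_1 = S_1(0) = a_1 = 1
y_2 = S_2(0) = a_2 = 4
y_3 = S_3(0) = a_3 = -2
y_4 = S_4(0) = a_4 = 2
y_5 = S_4(3) = 4
t_q=13/2 is in segment 3 (τ=3/2); S_3(τ)=1103/1744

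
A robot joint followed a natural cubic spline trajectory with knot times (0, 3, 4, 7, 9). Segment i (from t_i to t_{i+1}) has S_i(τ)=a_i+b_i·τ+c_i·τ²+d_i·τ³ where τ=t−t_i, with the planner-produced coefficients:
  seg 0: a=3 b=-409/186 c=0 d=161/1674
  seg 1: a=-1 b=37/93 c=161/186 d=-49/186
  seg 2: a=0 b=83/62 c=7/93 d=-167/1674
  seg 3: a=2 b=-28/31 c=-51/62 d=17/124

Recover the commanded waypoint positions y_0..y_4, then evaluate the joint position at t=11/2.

y_0=3 y_1=-1 y_2=0 y_3=2 y_4=-2
S(11/2) = 913/496

y_0 = S_0(0) = a_0 = 3
y_1 = S_1(0) = a_1 = -1
y_2 = S_2(0) = a_2 = 0
y_3 = S_3(0) = a_3 = 2
y_4 = S_3(2) = -2
t_q=11/2 is in segment 2 (τ=3/2); S_2(τ)=913/496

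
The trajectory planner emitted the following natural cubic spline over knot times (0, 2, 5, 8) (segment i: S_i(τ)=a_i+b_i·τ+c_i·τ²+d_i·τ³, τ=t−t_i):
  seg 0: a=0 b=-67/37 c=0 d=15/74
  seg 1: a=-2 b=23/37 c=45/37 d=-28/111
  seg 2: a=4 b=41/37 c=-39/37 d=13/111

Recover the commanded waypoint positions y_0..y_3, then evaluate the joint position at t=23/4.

y_0=0 y_1=-2 y_2=4 y_3=1
S(23/4) = 10153/2368

y_0 = S_0(0) = a_0 = 0
y_1 = S_1(0) = a_1 = -2
y_2 = S_2(0) = a_2 = 4
y_3 = S_2(3) = 1
t_q=23/4 is in segment 2 (τ=3/4); S_2(τ)=10153/2368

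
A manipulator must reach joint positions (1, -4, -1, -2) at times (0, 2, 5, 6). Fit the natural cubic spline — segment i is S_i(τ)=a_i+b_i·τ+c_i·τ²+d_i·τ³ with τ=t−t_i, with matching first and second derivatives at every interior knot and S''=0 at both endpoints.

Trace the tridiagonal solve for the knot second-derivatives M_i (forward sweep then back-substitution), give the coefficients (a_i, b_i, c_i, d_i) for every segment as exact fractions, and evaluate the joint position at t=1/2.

  seg 0: a=1 b=-491/142 c=0 d=17/71
  seg 1: a=-4 b=-83/142 c=102/71 d=-43/142
  seg 2: a=-1 b=-10/71 c=-183/142 d=61/142
S(1/2) = -397/568

Δ: Δ0=-5/2, Δ1=1, Δ2=-1
row 1: diag=10, rhs=21; c'=3/10, d'=21/10
row 2: denom=8−3·3/10=71/10; d'=(-12−3·21/10)/(71/10)=-183/71
back: M2=-183/71
back: M1=21/10−3/10·-183/71=204/71
M: M0=0, M1=204/71, M2=-183/71, M3=0
seg 0: a=1, c=M0/2=0, d=(M1−M0)/(6·2)=17/71, b=Δ0−h0·(2M0+M1)/6=-491/142
seg 1: a=-4, c=M1/2=102/71, d=(M2−M1)/(6·3)=-43/142, b=Δ1−h1·(2M1+M2)/6=-83/142
seg 2: a=-1, c=M2/2=-183/142, d=(M3−M2)/(6·1)=61/142, b=Δ2−h2·(2M2+M3)/6=-10/71
t_q=1/2 → seg 0, τ=1/2; S=1+-491/142·τ+0·τ²+17/71·τ³=-397/568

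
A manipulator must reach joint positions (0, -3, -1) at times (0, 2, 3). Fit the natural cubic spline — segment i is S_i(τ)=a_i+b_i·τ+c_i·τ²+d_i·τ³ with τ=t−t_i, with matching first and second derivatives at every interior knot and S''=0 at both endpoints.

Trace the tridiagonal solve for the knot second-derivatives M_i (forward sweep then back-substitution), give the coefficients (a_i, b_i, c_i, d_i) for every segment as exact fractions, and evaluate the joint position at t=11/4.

  seg 0: a=0 b=-8/3 c=0 d=7/24
  seg 1: a=-3 b=5/6 c=7/4 d=-7/12
S(11/4) = -419/256

Δ: Δ0=-3/2, Δ1=2
row 1: diag=6, rhs=21; c'=1/6, d'=7/2
back: M1=7/2
M: M0=0, M1=7/2, M2=0
seg 0: a=0, c=M0/2=0, d=(M1−M0)/(6·2)=7/24, b=Δ0−h0·(2M0+M1)/6=-8/3
seg 1: a=-3, c=M1/2=7/4, d=(M2−M1)/(6·1)=-7/12, b=Δ1−h1·(2M1+M2)/6=5/6
t_q=11/4 → seg 1, τ=3/4; S=-3+5/6·τ+7/4·τ²+-7/12·τ³=-419/256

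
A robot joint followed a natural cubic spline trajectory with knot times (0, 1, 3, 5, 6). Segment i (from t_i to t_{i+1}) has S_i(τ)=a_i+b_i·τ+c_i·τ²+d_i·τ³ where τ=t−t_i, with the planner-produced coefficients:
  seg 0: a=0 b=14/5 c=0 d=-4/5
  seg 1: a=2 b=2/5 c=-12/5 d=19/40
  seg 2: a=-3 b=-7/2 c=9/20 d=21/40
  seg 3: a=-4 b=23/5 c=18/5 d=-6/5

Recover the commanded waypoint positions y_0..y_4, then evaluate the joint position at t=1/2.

y_0=0 y_1=2 y_2=-3 y_3=-4 y_4=3
S(1/2) = 13/10

y_0 = S_0(0) = a_0 = 0
y_1 = S_1(0) = a_1 = 2
y_2 = S_2(0) = a_2 = -3
y_3 = S_3(0) = a_3 = -4
y_4 = S_3(1) = 3
t_q=1/2 is in segment 0 (τ=1/2); S_0(τ)=13/10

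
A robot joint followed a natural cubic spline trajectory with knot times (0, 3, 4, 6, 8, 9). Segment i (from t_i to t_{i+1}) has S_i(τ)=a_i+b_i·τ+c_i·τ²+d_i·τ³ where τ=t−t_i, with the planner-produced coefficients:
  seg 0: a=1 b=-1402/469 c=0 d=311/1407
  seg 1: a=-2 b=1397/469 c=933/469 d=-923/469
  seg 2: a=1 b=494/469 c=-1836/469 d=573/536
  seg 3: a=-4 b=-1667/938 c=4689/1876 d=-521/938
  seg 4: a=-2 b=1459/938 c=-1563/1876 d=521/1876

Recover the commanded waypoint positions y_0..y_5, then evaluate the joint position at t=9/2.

y_0 = S_0(0) = a_0 = 1
y_1 = S_1(0) = a_1 = -2
y_2 = S_2(0) = a_2 = 1
y_3 = S_3(0) = a_3 = -4
y_4 = S_4(0) = a_4 = -2
y_5 = S_4(1) = -1
t_q=9/2 is in segment 2 (τ=1/2); S_2(τ)=20459/30016

y_0=1 y_1=-2 y_2=1 y_3=-4 y_4=-2 y_5=-1
S(9/2) = 20459/30016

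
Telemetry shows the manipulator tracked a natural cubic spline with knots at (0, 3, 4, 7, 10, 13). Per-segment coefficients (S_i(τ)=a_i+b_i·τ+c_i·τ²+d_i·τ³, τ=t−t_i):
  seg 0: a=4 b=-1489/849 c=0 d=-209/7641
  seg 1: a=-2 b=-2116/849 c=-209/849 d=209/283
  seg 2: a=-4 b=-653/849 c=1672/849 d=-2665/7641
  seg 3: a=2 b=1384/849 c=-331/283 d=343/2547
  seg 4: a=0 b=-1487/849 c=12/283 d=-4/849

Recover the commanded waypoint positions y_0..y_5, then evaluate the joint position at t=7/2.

y_0 = S_0(0) = a_0 = 4
y_1 = S_1(0) = a_1 = -2
y_2 = S_2(0) = a_2 = -4
y_3 = S_3(0) = a_3 = 2
y_4 = S_4(0) = a_4 = 0
y_5 = S_4(3) = -5
t_q=7/2 is in segment 1 (τ=1/2); S_1(τ)=-21839/6792

y_0=4 y_1=-2 y_2=-4 y_3=2 y_4=0 y_5=-5
S(7/2) = -21839/6792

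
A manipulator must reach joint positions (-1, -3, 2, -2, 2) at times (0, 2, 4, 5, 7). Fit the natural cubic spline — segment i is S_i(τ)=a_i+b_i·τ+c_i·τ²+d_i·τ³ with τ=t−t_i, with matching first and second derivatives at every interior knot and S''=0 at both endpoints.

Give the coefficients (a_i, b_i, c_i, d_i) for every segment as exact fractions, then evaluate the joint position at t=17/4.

  seg 0: a=-1 b=-681/256 c=0 d=425/1024
  seg 1: a=-3 b=297/128 c=1275/512 d=-1229/1024
  seg 2: a=2 b=-543/256 c=-603/128 d=725/256
  seg 3: a=-2 b=-195/64 c=969/256 d=-323/512
S(17/4) = 19981/16384

Δ: Δ0=-1, Δ1=5/2, Δ2=-4, Δ3=2
row 1: diag=8, rhs=21; c'=1/4, d'=21/8
row 2: denom=6−2·1/4=11/2; d'=(-39−2·21/8)/(11/2)=-177/22
row 3: denom=6−1·2/11=64/11; d'=(36−1·-177/22)/(64/11)=969/128
back: M3=969/128
back: M2=-177/22−2/11·969/128=-603/64
back: M1=21/8−1/4·-603/64=1275/256
M: M0=0, M1=1275/256, M2=-603/64, M3=969/128, M4=0
seg 0: a=-1, c=M0/2=0, d=(M1−M0)/(6·2)=425/1024, b=Δ0−h0·(2M0+M1)/6=-681/256
seg 1: a=-3, c=M1/2=1275/512, d=(M2−M1)/(6·2)=-1229/1024, b=Δ1−h1·(2M1+M2)/6=297/128
seg 2: a=2, c=M2/2=-603/128, d=(M3−M2)/(6·1)=725/256, b=Δ2−h2·(2M2+M3)/6=-543/256
seg 3: a=-2, c=M3/2=969/256, d=(M4−M3)/(6·2)=-323/512, b=Δ3−h3·(2M3+M4)/6=-195/64
t_q=17/4 → seg 2, τ=1/4; S=2+-543/256·τ+-603/128·τ²+725/256·τ³=19981/16384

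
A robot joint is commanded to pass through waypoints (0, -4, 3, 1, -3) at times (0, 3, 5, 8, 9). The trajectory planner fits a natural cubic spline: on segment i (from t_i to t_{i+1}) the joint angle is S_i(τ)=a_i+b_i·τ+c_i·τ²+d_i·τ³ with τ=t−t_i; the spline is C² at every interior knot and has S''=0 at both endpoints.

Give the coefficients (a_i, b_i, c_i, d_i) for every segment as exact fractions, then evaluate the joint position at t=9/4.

Δ: Δ0=-4/3, Δ1=7/2, Δ2=-2/3, Δ3=-4
row 1: diag=10, rhs=29; c'=1/5, d'=29/10
row 2: denom=10−2·1/5=48/5; d'=(-25−2·29/10)/(48/5)=-77/24
row 3: denom=8−3·5/16=113/16; d'=(-20−3·-77/24)/(113/16)=-166/113
back: M3=-166/113
back: M2=-77/24−5/16·-166/113=-932/339
back: M1=29/10−1/5·-932/339=2339/678
M: M0=0, M1=2339/678, M2=-932/339, M3=-166/113, M4=0
seg 0: a=0, c=M0/2=0, d=(M1−M0)/(6·3)=2339/12204, b=Δ0−h0·(2M0+M1)/6=-4147/1356
seg 1: a=-4, c=M1/2=2339/1356, d=(M2−M1)/(6·2)=-467/904, b=Δ1−h1·(2M1+M2)/6=1435/678
seg 2: a=3, c=M2/2=-466/339, d=(M3−M2)/(6·3)=217/3051, b=Δ2−h2·(2M2+M3)/6=955/339
seg 3: a=1, c=M3/2=-83/113, d=(M4−M3)/(6·1)=83/339, b=Δ3−h3·(2M3+M4)/6=-1190/339
t_q=9/4 → seg 0, τ=9/4; S=0+-4147/1356·τ+0·τ²+2339/12204·τ³=-135903/28928

  seg 0: a=0 b=-4147/1356 c=0 d=2339/12204
  seg 1: a=-4 b=1435/678 c=2339/1356 d=-467/904
  seg 2: a=3 b=955/339 c=-466/339 d=217/3051
  seg 3: a=1 b=-1190/339 c=-83/113 d=83/339
S(9/4) = -135903/28928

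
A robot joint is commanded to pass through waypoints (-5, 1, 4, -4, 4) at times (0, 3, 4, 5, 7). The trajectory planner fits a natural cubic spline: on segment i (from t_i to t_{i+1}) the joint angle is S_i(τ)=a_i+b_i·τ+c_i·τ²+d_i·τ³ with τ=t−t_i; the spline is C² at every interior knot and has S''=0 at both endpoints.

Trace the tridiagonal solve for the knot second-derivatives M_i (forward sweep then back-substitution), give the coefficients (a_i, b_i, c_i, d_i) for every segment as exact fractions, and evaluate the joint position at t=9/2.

  seg 0: a=-5 b=53/178 c=0 d=101/534
  seg 1: a=1 b=481/89 c=303/178 d=-731/178
  seg 2: a=4 b=-625/178 c=-945/89 d=1091/178
  seg 3: a=-4 b=-566/89 c=1383/178 d=-461/356
S(9/2) = 507/1424

Δ: Δ0=2, Δ1=3, Δ2=-8, Δ3=4
row 1: diag=8, rhs=6; c'=1/8, d'=3/4
row 2: denom=4−1·1/8=31/8; d'=(-66−1·3/4)/(31/8)=-534/31
row 3: denom=6−1·8/31=178/31; d'=(72−1·-534/31)/(178/31)=1383/89
back: M3=1383/89
back: M2=-534/31−8/31·1383/89=-1890/89
back: M1=3/4−1/8·-1890/89=303/89
M: M0=0, M1=303/89, M2=-1890/89, M3=1383/89, M4=0
seg 0: a=-5, c=M0/2=0, d=(M1−M0)/(6·3)=101/534, b=Δ0−h0·(2M0+M1)/6=53/178
seg 1: a=1, c=M1/2=303/178, d=(M2−M1)/(6·1)=-731/178, b=Δ1−h1·(2M1+M2)/6=481/89
seg 2: a=4, c=M2/2=-945/89, d=(M3−M2)/(6·1)=1091/178, b=Δ2−h2·(2M2+M3)/6=-625/178
seg 3: a=-4, c=M3/2=1383/178, d=(M4−M3)/(6·2)=-461/356, b=Δ3−h3·(2M3+M4)/6=-566/89
t_q=9/2 → seg 2, τ=1/2; S=4+-625/178·τ+-945/89·τ²+1091/178·τ³=507/1424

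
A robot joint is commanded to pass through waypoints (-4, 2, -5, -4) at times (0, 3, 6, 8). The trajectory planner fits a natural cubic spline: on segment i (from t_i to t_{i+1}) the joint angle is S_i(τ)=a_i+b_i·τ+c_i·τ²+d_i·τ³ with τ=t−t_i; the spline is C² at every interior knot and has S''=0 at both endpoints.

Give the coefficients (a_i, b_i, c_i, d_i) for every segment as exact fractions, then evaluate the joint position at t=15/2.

  seg 0: a=-4 b=755/222 c=0 d=-311/1998
  seg 1: a=2 b=-89/111 c=-311/222 d=593/1998
  seg 2: a=-5 b=-265/222 c=47/37 d=-47/222
S(15/2) = -2751/592

Δ: Δ0=2, Δ1=-7/3, Δ2=1/2
row 1: diag=12, rhs=-26; c'=1/4, d'=-13/6
row 2: denom=10−3·1/4=37/4; d'=(17−3·-13/6)/(37/4)=94/37
back: M2=94/37
back: M1=-13/6−1/4·94/37=-311/111
M: M0=0, M1=-311/111, M2=94/37, M3=0
seg 0: a=-4, c=M0/2=0, d=(M1−M0)/(6·3)=-311/1998, b=Δ0−h0·(2M0+M1)/6=755/222
seg 1: a=2, c=M1/2=-311/222, d=(M2−M1)/(6·3)=593/1998, b=Δ1−h1·(2M1+M2)/6=-89/111
seg 2: a=-5, c=M2/2=47/37, d=(M3−M2)/(6·2)=-47/222, b=Δ2−h2·(2M2+M3)/6=-265/222
t_q=15/2 → seg 2, τ=3/2; S=-5+-265/222·τ+47/37·τ²+-47/222·τ³=-2751/592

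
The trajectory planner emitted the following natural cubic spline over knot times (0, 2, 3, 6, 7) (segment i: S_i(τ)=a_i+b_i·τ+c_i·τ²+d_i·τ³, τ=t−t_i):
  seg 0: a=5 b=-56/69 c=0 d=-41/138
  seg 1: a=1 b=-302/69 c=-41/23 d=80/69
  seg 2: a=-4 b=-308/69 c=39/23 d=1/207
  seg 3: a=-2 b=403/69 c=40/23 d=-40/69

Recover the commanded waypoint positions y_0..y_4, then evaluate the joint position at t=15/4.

y_0 = S_0(0) = a_0 = 5
y_1 = S_1(0) = a_1 = 1
y_2 = S_2(0) = a_2 = -4
y_3 = S_3(0) = a_3 = -2
y_4 = S_3(1) = 5
t_q=15/4 is in segment 2 (τ=3/4); S_2(τ)=-9409/1472

y_0=5 y_1=1 y_2=-4 y_3=-2 y_4=5
S(15/4) = -9409/1472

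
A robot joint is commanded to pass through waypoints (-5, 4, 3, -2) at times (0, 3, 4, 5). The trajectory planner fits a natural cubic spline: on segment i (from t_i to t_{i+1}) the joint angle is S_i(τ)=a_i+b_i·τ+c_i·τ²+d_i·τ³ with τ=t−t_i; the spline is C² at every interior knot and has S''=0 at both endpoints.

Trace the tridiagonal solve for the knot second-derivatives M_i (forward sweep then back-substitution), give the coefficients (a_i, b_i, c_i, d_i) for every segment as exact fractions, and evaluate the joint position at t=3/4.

Δ: Δ0=3, Δ1=-1, Δ2=-5
row 1: diag=8, rhs=-24; c'=1/8, d'=-3
row 2: denom=4−1·1/8=31/8; d'=(-24−1·-3)/(31/8)=-168/31
back: M2=-168/31
back: M1=-3−1/8·-168/31=-72/31
M: M0=0, M1=-72/31, M2=-168/31, M3=0
seg 0: a=-5, c=M0/2=0, d=(M1−M0)/(6·3)=-4/31, b=Δ0−h0·(2M0+M1)/6=129/31
seg 1: a=4, c=M1/2=-36/31, d=(M2−M1)/(6·1)=-16/31, b=Δ1−h1·(2M1+M2)/6=21/31
seg 2: a=3, c=M2/2=-84/31, d=(M3−M2)/(6·1)=28/31, b=Δ2−h2·(2M2+M3)/6=-99/31
t_q=3/4 → seg 0, τ=3/4; S=-5+129/31·τ+0·τ²+-4/31·τ³=-959/496

  seg 0: a=-5 b=129/31 c=0 d=-4/31
  seg 1: a=4 b=21/31 c=-36/31 d=-16/31
  seg 2: a=3 b=-99/31 c=-84/31 d=28/31
S(3/4) = -959/496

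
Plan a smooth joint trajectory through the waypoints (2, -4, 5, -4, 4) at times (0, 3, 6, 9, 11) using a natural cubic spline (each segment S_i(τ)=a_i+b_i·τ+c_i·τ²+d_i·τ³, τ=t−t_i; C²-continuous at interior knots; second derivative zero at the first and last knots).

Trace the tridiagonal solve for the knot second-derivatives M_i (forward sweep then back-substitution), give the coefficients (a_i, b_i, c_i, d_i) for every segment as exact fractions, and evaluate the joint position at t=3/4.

  seg 0: a=2 b=-271/69 c=0 d=133/621
  seg 1: a=-4 b=128/69 c=133/69 d=-320/621
  seg 2: a=5 b=-34/69 c=-187/69 d=388/621
  seg 3: a=-4 b=8/69 c=67/23 d=-67/138
S(3/4) = -1259/1472

Δ: Δ0=-2, Δ1=3, Δ2=-3, Δ3=4
row 1: diag=12, rhs=30; c'=1/4, d'=5/2
row 2: denom=12−3·1/4=45/4; d'=(-36−3·5/2)/(45/4)=-58/15
row 3: denom=10−3·4/15=46/5; d'=(42−3·-58/15)/(46/5)=134/23
back: M3=134/23
back: M2=-58/15−4/15·134/23=-374/69
back: M1=5/2−1/4·-374/69=266/69
M: M0=0, M1=266/69, M2=-374/69, M3=134/23, M4=0
seg 0: a=2, c=M0/2=0, d=(M1−M0)/(6·3)=133/621, b=Δ0−h0·(2M0+M1)/6=-271/69
seg 1: a=-4, c=M1/2=133/69, d=(M2−M1)/(6·3)=-320/621, b=Δ1−h1·(2M1+M2)/6=128/69
seg 2: a=5, c=M2/2=-187/69, d=(M3−M2)/(6·3)=388/621, b=Δ2−h2·(2M2+M3)/6=-34/69
seg 3: a=-4, c=M3/2=67/23, d=(M4−M3)/(6·2)=-67/138, b=Δ3−h3·(2M3+M4)/6=8/69
t_q=3/4 → seg 0, τ=3/4; S=2+-271/69·τ+0·τ²+133/621·τ³=-1259/1472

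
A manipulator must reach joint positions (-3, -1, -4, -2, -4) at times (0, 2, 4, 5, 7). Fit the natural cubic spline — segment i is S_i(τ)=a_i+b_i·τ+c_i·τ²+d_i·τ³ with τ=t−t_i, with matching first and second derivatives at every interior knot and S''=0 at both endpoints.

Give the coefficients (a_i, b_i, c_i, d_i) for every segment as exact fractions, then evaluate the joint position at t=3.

Δ: Δ0=1, Δ1=-3/2, Δ2=2, Δ3=-1
row 1: diag=8, rhs=-15; c'=1/4, d'=-15/8
row 2: denom=6−2·1/4=11/2; d'=(21−2·-15/8)/(11/2)=9/2
row 3: denom=6−1·2/11=64/11; d'=(-18−1·9/2)/(64/11)=-495/128
back: M3=-495/128
back: M2=9/2−2/11·-495/128=333/64
back: M1=-15/8−1/4·333/64=-813/256
M: M0=0, M1=-813/256, M2=333/64, M3=-495/128, M4=0
seg 0: a=-3, c=M0/2=0, d=(M1−M0)/(6·2)=-271/1024, b=Δ0−h0·(2M0+M1)/6=527/256
seg 1: a=-1, c=M1/2=-813/512, d=(M2−M1)/(6·2)=715/1024, b=Δ1−h1·(2M1+M2)/6=-143/128
seg 2: a=-4, c=M2/2=333/128, d=(M3−M2)/(6·1)=-387/256, b=Δ2−h2·(2M2+M3)/6=233/256
seg 3: a=-2, c=M3/2=-495/256, d=(M4−M3)/(6·2)=165/512, b=Δ3−h3·(2M3+M4)/6=101/64
t_q=3 → seg 1, τ=1; S=-1+-143/128·τ+-813/512·τ²+715/1024·τ³=-3079/1024

  seg 0: a=-3 b=527/256 c=0 d=-271/1024
  seg 1: a=-1 b=-143/128 c=-813/512 d=715/1024
  seg 2: a=-4 b=233/256 c=333/128 d=-387/256
  seg 3: a=-2 b=101/64 c=-495/256 d=165/512
S(3) = -3079/1024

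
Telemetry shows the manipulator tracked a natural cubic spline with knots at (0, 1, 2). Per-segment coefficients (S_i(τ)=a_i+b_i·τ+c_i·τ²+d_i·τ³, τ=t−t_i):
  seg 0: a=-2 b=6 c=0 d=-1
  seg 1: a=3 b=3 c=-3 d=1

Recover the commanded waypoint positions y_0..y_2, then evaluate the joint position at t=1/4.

y_0=-2 y_1=3 y_2=4
S(1/4) = -33/64

y_0 = S_0(0) = a_0 = -2
y_1 = S_1(0) = a_1 = 3
y_2 = S_1(1) = 4
t_q=1/4 is in segment 0 (τ=1/4); S_0(τ)=-33/64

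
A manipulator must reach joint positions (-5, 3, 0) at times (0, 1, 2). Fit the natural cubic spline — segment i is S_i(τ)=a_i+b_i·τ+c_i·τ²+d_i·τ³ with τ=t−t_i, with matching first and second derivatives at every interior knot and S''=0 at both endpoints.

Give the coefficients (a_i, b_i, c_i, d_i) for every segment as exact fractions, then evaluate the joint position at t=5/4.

  seg 0: a=-5 b=43/4 c=0 d=-11/4
  seg 1: a=3 b=5/2 c=-33/4 d=11/4
S(5/4) = 807/256

Δ: Δ0=8, Δ1=-3
row 1: diag=4, rhs=-66; c'=1/4, d'=-33/2
back: M1=-33/2
M: M0=0, M1=-33/2, M2=0
seg 0: a=-5, c=M0/2=0, d=(M1−M0)/(6·1)=-11/4, b=Δ0−h0·(2M0+M1)/6=43/4
seg 1: a=3, c=M1/2=-33/4, d=(M2−M1)/(6·1)=11/4, b=Δ1−h1·(2M1+M2)/6=5/2
t_q=5/4 → seg 1, τ=1/4; S=3+5/2·τ+-33/4·τ²+11/4·τ³=807/256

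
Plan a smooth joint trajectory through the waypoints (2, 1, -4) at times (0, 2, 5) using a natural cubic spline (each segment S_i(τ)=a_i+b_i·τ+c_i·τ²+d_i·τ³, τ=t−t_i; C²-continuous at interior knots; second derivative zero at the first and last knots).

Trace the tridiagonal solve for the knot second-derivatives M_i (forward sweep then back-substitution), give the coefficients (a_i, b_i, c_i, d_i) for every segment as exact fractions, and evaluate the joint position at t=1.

Δ: Δ0=-1/2, Δ1=-5/3
row 1: diag=10, rhs=-7; c'=3/10, d'=-7/10
back: M1=-7/10
M: M0=0, M1=-7/10, M2=0
seg 0: a=2, c=M0/2=0, d=(M1−M0)/(6·2)=-7/120, b=Δ0−h0·(2M0+M1)/6=-4/15
seg 1: a=1, c=M1/2=-7/20, d=(M2−M1)/(6·3)=7/180, b=Δ1−h1·(2M1+M2)/6=-29/30
t_q=1 → seg 0, τ=1; S=2+-4/15·τ+0·τ²+-7/120·τ³=67/40

  seg 0: a=2 b=-4/15 c=0 d=-7/120
  seg 1: a=1 b=-29/30 c=-7/20 d=7/180
S(1) = 67/40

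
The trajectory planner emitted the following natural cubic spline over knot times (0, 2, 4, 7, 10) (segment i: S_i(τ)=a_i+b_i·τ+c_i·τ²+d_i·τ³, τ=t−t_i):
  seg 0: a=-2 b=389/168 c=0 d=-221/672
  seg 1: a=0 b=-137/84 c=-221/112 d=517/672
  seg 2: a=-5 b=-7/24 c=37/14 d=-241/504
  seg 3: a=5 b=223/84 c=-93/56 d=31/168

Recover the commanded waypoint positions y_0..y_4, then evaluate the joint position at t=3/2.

y_0 = S_0(0) = a_0 = -2
y_1 = S_1(0) = a_1 = 0
y_2 = S_2(0) = a_2 = -5
y_3 = S_3(0) = a_3 = 5
y_4 = S_3(3) = 3
t_q=3/2 is in segment 0 (τ=3/2); S_0(τ)=93/256

y_0=-2 y_1=0 y_2=-5 y_3=5 y_4=3
S(3/2) = 93/256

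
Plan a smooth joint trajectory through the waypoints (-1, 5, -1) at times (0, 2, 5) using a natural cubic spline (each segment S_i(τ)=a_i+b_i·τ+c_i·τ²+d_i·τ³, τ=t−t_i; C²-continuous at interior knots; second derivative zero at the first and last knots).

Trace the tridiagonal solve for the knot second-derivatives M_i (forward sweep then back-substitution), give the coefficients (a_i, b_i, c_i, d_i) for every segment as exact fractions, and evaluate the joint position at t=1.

  seg 0: a=-1 b=4 c=0 d=-1/4
  seg 1: a=5 b=1 c=-3/2 d=1/6
S(1) = 11/4

Δ: Δ0=3, Δ1=-2
row 1: diag=10, rhs=-30; c'=3/10, d'=-3
back: M1=-3
M: M0=0, M1=-3, M2=0
seg 0: a=-1, c=M0/2=0, d=(M1−M0)/(6·2)=-1/4, b=Δ0−h0·(2M0+M1)/6=4
seg 1: a=5, c=M1/2=-3/2, d=(M2−M1)/(6·3)=1/6, b=Δ1−h1·(2M1+M2)/6=1
t_q=1 → seg 0, τ=1; S=-1+4·τ+0·τ²+-1/4·τ³=11/4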